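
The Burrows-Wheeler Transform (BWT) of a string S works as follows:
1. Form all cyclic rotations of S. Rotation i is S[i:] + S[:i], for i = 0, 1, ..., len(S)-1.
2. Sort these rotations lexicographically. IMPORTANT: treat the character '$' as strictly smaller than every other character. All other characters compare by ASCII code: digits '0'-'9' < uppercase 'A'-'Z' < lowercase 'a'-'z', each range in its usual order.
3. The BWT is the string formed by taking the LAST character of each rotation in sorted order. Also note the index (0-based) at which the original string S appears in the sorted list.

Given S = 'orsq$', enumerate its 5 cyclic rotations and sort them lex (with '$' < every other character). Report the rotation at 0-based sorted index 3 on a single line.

Answer: rsq$o

Derivation:
All 5 rotations (rotation i = S[i:]+S[:i]):
  rot[0] = orsq$
  rot[1] = rsq$o
  rot[2] = sq$or
  rot[3] = q$ors
  rot[4] = $orsq
Sorted (with $ < everything):
  sorted[0] = $orsq
  sorted[1] = orsq$
  sorted[2] = q$ors
  sorted[3] = rsq$o
  sorted[4] = sq$or
sorted[3] = rsq$o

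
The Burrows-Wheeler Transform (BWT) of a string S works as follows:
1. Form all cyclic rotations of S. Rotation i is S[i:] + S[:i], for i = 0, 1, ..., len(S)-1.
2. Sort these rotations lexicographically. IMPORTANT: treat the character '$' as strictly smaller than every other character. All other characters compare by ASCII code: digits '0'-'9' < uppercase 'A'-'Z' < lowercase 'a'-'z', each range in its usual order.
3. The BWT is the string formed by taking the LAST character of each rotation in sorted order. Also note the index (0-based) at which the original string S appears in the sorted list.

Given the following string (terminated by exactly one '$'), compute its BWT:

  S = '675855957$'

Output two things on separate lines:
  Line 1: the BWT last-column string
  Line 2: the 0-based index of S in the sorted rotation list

All 10 rotations (rotation i = S[i:]+S[:i]):
  rot[0] = 675855957$
  rot[1] = 75855957$6
  rot[2] = 5855957$67
  rot[3] = 855957$675
  rot[4] = 55957$6758
  rot[5] = 5957$67585
  rot[6] = 957$675855
  rot[7] = 57$6758559
  rot[8] = 7$67585595
  rot[9] = $675855957
Sorted (with $ < everything):
  sorted[0] = $675855957  (last char: '7')
  sorted[1] = 55957$6758  (last char: '8')
  sorted[2] = 57$6758559  (last char: '9')
  sorted[3] = 5855957$67  (last char: '7')
  sorted[4] = 5957$67585  (last char: '5')
  sorted[5] = 675855957$  (last char: '$')
  sorted[6] = 7$67585595  (last char: '5')
  sorted[7] = 75855957$6  (last char: '6')
  sorted[8] = 855957$675  (last char: '5')
  sorted[9] = 957$675855  (last char: '5')
Last column: 78975$5655
Original string S is at sorted index 5

Answer: 78975$5655
5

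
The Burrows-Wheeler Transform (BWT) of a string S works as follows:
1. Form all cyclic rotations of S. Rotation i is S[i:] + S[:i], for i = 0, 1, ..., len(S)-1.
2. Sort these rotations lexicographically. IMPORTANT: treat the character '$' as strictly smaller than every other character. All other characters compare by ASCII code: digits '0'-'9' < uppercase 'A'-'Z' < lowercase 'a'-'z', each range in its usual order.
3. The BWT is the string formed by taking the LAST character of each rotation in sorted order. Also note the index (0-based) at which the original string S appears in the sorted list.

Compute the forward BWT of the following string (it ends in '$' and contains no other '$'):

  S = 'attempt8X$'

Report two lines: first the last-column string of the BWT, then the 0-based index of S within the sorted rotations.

All 10 rotations (rotation i = S[i:]+S[:i]):
  rot[0] = attempt8X$
  rot[1] = ttempt8X$a
  rot[2] = tempt8X$at
  rot[3] = empt8X$att
  rot[4] = mpt8X$atte
  rot[5] = pt8X$attem
  rot[6] = t8X$attemp
  rot[7] = 8X$attempt
  rot[8] = X$attempt8
  rot[9] = $attempt8X
Sorted (with $ < everything):
  sorted[0] = $attempt8X  (last char: 'X')
  sorted[1] = 8X$attempt  (last char: 't')
  sorted[2] = X$attempt8  (last char: '8')
  sorted[3] = attempt8X$  (last char: '$')
  sorted[4] = empt8X$att  (last char: 't')
  sorted[5] = mpt8X$atte  (last char: 'e')
  sorted[6] = pt8X$attem  (last char: 'm')
  sorted[7] = t8X$attemp  (last char: 'p')
  sorted[8] = tempt8X$at  (last char: 't')
  sorted[9] = ttempt8X$a  (last char: 'a')
Last column: Xt8$tempta
Original string S is at sorted index 3

Answer: Xt8$tempta
3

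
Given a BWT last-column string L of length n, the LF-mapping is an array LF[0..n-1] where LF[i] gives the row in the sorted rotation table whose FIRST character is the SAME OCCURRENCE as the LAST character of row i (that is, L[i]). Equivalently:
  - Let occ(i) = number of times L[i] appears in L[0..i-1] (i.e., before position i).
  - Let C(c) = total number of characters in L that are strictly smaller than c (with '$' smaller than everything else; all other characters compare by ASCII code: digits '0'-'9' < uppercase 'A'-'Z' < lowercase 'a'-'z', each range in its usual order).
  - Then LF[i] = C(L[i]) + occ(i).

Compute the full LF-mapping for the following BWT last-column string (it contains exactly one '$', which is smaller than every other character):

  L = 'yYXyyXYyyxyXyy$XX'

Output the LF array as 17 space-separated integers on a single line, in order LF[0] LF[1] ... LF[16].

Char counts: '$':1, 'X':5, 'Y':2, 'x':1, 'y':8
C (first-col start): C('$')=0, C('X')=1, C('Y')=6, C('x')=8, C('y')=9
L[0]='y': occ=0, LF[0]=C('y')+0=9+0=9
L[1]='Y': occ=0, LF[1]=C('Y')+0=6+0=6
L[2]='X': occ=0, LF[2]=C('X')+0=1+0=1
L[3]='y': occ=1, LF[3]=C('y')+1=9+1=10
L[4]='y': occ=2, LF[4]=C('y')+2=9+2=11
L[5]='X': occ=1, LF[5]=C('X')+1=1+1=2
L[6]='Y': occ=1, LF[6]=C('Y')+1=6+1=7
L[7]='y': occ=3, LF[7]=C('y')+3=9+3=12
L[8]='y': occ=4, LF[8]=C('y')+4=9+4=13
L[9]='x': occ=0, LF[9]=C('x')+0=8+0=8
L[10]='y': occ=5, LF[10]=C('y')+5=9+5=14
L[11]='X': occ=2, LF[11]=C('X')+2=1+2=3
L[12]='y': occ=6, LF[12]=C('y')+6=9+6=15
L[13]='y': occ=7, LF[13]=C('y')+7=9+7=16
L[14]='$': occ=0, LF[14]=C('$')+0=0+0=0
L[15]='X': occ=3, LF[15]=C('X')+3=1+3=4
L[16]='X': occ=4, LF[16]=C('X')+4=1+4=5

Answer: 9 6 1 10 11 2 7 12 13 8 14 3 15 16 0 4 5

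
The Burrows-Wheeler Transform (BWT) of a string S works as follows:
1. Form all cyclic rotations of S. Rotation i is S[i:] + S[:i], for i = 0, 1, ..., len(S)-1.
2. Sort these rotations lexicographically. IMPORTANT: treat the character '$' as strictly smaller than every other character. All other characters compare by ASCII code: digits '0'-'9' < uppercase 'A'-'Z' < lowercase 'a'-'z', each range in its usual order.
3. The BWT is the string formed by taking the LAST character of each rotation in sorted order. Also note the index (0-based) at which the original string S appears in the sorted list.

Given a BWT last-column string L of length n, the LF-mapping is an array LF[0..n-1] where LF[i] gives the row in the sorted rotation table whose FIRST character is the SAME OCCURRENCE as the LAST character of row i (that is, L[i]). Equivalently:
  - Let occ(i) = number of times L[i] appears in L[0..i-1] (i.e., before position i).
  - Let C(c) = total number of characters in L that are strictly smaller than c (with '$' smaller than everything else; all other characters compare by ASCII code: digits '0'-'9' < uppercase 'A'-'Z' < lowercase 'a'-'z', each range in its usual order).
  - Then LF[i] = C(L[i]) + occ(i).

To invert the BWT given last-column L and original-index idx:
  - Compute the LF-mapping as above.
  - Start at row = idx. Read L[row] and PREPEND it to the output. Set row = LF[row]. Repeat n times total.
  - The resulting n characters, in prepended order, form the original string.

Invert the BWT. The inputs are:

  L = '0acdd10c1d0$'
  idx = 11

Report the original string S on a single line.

LF mapping: 1 6 7 9 10 4 2 8 5 11 3 0
Walk LF starting at row 11, prepending L[row]:
  step 1: row=11, L[11]='$', prepend. Next row=LF[11]=0
  step 2: row=0, L[0]='0', prepend. Next row=LF[0]=1
  step 3: row=1, L[1]='a', prepend. Next row=LF[1]=6
  step 4: row=6, L[6]='0', prepend. Next row=LF[6]=2
  step 5: row=2, L[2]='c', prepend. Next row=LF[2]=7
  step 6: row=7, L[7]='c', prepend. Next row=LF[7]=8
  step 7: row=8, L[8]='1', prepend. Next row=LF[8]=5
  step 8: row=5, L[5]='1', prepend. Next row=LF[5]=4
  step 9: row=4, L[4]='d', prepend. Next row=LF[4]=10
  step 10: row=10, L[10]='0', prepend. Next row=LF[10]=3
  step 11: row=3, L[3]='d', prepend. Next row=LF[3]=9
  step 12: row=9, L[9]='d', prepend. Next row=LF[9]=11
Reversed output: dd0d11cc0a0$

Answer: dd0d11cc0a0$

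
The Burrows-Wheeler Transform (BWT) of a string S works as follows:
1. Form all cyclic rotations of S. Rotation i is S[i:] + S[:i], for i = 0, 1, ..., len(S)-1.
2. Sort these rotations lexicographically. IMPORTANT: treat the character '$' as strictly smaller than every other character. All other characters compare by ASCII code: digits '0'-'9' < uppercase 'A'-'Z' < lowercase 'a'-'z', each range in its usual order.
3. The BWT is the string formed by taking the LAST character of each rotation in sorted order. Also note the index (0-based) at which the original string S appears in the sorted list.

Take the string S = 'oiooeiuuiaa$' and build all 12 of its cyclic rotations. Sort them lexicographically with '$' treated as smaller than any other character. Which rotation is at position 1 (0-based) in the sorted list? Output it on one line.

All 12 rotations (rotation i = S[i:]+S[:i]):
  rot[0] = oiooeiuuiaa$
  rot[1] = iooeiuuiaa$o
  rot[2] = ooeiuuiaa$oi
  rot[3] = oeiuuiaa$oio
  rot[4] = eiuuiaa$oioo
  rot[5] = iuuiaa$oiooe
  rot[6] = uuiaa$oiooei
  rot[7] = uiaa$oiooeiu
  rot[8] = iaa$oiooeiuu
  rot[9] = aa$oiooeiuui
  rot[10] = a$oiooeiuuia
  rot[11] = $oiooeiuuiaa
Sorted (with $ < everything):
  sorted[0] = $oiooeiuuiaa
  sorted[1] = a$oiooeiuuia
  sorted[2] = aa$oiooeiuui
  sorted[3] = eiuuiaa$oioo
  sorted[4] = iaa$oiooeiuu
  sorted[5] = iooeiuuiaa$o
  sorted[6] = iuuiaa$oiooe
  sorted[7] = oeiuuiaa$oio
  sorted[8] = oiooeiuuiaa$
  sorted[9] = ooeiuuiaa$oi
  sorted[10] = uiaa$oiooeiu
  sorted[11] = uuiaa$oiooei
sorted[1] = a$oiooeiuuia

Answer: a$oiooeiuuia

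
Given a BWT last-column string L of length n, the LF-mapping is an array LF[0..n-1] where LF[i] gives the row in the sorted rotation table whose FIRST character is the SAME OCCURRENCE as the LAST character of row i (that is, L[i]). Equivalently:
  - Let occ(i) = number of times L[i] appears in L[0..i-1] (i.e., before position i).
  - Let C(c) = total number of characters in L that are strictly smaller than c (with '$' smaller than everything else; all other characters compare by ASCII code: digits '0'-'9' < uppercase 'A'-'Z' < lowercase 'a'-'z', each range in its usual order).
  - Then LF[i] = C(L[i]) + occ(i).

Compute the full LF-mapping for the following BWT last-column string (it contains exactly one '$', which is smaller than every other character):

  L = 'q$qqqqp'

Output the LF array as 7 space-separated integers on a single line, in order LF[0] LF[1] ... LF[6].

Answer: 2 0 3 4 5 6 1

Derivation:
Char counts: '$':1, 'p':1, 'q':5
C (first-col start): C('$')=0, C('p')=1, C('q')=2
L[0]='q': occ=0, LF[0]=C('q')+0=2+0=2
L[1]='$': occ=0, LF[1]=C('$')+0=0+0=0
L[2]='q': occ=1, LF[2]=C('q')+1=2+1=3
L[3]='q': occ=2, LF[3]=C('q')+2=2+2=4
L[4]='q': occ=3, LF[4]=C('q')+3=2+3=5
L[5]='q': occ=4, LF[5]=C('q')+4=2+4=6
L[6]='p': occ=0, LF[6]=C('p')+0=1+0=1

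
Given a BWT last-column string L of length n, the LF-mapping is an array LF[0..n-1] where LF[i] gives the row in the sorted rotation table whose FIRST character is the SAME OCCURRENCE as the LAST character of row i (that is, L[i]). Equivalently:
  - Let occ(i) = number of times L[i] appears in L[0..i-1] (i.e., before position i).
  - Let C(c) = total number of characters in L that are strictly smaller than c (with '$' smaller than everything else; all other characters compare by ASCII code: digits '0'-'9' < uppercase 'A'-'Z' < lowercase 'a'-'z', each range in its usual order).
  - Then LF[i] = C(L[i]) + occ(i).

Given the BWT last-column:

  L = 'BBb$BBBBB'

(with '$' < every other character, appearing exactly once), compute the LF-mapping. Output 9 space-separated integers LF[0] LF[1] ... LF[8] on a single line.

Char counts: '$':1, 'B':7, 'b':1
C (first-col start): C('$')=0, C('B')=1, C('b')=8
L[0]='B': occ=0, LF[0]=C('B')+0=1+0=1
L[1]='B': occ=1, LF[1]=C('B')+1=1+1=2
L[2]='b': occ=0, LF[2]=C('b')+0=8+0=8
L[3]='$': occ=0, LF[3]=C('$')+0=0+0=0
L[4]='B': occ=2, LF[4]=C('B')+2=1+2=3
L[5]='B': occ=3, LF[5]=C('B')+3=1+3=4
L[6]='B': occ=4, LF[6]=C('B')+4=1+4=5
L[7]='B': occ=5, LF[7]=C('B')+5=1+5=6
L[8]='B': occ=6, LF[8]=C('B')+6=1+6=7

Answer: 1 2 8 0 3 4 5 6 7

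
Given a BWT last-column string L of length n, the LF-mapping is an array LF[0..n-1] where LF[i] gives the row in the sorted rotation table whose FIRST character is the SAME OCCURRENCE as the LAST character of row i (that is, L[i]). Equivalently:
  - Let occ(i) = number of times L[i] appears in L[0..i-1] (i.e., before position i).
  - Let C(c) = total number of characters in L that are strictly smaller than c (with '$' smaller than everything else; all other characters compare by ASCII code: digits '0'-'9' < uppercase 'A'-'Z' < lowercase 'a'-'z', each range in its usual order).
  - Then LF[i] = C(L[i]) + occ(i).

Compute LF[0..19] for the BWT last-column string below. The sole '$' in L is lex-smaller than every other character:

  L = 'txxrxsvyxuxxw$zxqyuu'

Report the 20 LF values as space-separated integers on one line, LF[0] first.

Answer: 4 10 11 2 12 3 8 17 13 5 14 15 9 0 19 16 1 18 6 7

Derivation:
Char counts: '$':1, 'q':1, 'r':1, 's':1, 't':1, 'u':3, 'v':1, 'w':1, 'x':7, 'y':2, 'z':1
C (first-col start): C('$')=0, C('q')=1, C('r')=2, C('s')=3, C('t')=4, C('u')=5, C('v')=8, C('w')=9, C('x')=10, C('y')=17, C('z')=19
L[0]='t': occ=0, LF[0]=C('t')+0=4+0=4
L[1]='x': occ=0, LF[1]=C('x')+0=10+0=10
L[2]='x': occ=1, LF[2]=C('x')+1=10+1=11
L[3]='r': occ=0, LF[3]=C('r')+0=2+0=2
L[4]='x': occ=2, LF[4]=C('x')+2=10+2=12
L[5]='s': occ=0, LF[5]=C('s')+0=3+0=3
L[6]='v': occ=0, LF[6]=C('v')+0=8+0=8
L[7]='y': occ=0, LF[7]=C('y')+0=17+0=17
L[8]='x': occ=3, LF[8]=C('x')+3=10+3=13
L[9]='u': occ=0, LF[9]=C('u')+0=5+0=5
L[10]='x': occ=4, LF[10]=C('x')+4=10+4=14
L[11]='x': occ=5, LF[11]=C('x')+5=10+5=15
L[12]='w': occ=0, LF[12]=C('w')+0=9+0=9
L[13]='$': occ=0, LF[13]=C('$')+0=0+0=0
L[14]='z': occ=0, LF[14]=C('z')+0=19+0=19
L[15]='x': occ=6, LF[15]=C('x')+6=10+6=16
L[16]='q': occ=0, LF[16]=C('q')+0=1+0=1
L[17]='y': occ=1, LF[17]=C('y')+1=17+1=18
L[18]='u': occ=1, LF[18]=C('u')+1=5+1=6
L[19]='u': occ=2, LF[19]=C('u')+2=5+2=7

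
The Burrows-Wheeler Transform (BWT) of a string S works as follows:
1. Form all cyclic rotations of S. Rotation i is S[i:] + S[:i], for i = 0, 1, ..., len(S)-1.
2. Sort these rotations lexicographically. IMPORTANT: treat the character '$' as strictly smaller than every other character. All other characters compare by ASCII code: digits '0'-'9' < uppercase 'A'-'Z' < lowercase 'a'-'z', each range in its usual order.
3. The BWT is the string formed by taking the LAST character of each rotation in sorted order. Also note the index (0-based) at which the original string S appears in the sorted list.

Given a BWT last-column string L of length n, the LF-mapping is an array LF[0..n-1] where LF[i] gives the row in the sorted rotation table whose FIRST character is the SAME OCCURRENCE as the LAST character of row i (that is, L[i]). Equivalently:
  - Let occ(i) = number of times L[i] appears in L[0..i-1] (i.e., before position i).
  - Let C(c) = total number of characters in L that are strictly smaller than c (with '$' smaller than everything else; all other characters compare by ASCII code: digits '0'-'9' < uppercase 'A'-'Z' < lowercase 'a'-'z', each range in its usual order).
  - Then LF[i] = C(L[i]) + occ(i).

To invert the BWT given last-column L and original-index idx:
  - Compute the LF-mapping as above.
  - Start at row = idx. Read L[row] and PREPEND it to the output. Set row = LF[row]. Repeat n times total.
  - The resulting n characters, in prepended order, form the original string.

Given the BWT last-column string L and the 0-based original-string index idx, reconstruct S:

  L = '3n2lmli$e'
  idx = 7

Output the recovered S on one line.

LF mapping: 2 8 1 5 7 6 4 0 3
Walk LF starting at row 7, prepending L[row]:
  step 1: row=7, L[7]='$', prepend. Next row=LF[7]=0
  step 2: row=0, L[0]='3', prepend. Next row=LF[0]=2
  step 3: row=2, L[2]='2', prepend. Next row=LF[2]=1
  step 4: row=1, L[1]='n', prepend. Next row=LF[1]=8
  step 5: row=8, L[8]='e', prepend. Next row=LF[8]=3
  step 6: row=3, L[3]='l', prepend. Next row=LF[3]=5
  step 7: row=5, L[5]='l', prepend. Next row=LF[5]=6
  step 8: row=6, L[6]='i', prepend. Next row=LF[6]=4
  step 9: row=4, L[4]='m', prepend. Next row=LF[4]=7
Reversed output: millen23$

Answer: millen23$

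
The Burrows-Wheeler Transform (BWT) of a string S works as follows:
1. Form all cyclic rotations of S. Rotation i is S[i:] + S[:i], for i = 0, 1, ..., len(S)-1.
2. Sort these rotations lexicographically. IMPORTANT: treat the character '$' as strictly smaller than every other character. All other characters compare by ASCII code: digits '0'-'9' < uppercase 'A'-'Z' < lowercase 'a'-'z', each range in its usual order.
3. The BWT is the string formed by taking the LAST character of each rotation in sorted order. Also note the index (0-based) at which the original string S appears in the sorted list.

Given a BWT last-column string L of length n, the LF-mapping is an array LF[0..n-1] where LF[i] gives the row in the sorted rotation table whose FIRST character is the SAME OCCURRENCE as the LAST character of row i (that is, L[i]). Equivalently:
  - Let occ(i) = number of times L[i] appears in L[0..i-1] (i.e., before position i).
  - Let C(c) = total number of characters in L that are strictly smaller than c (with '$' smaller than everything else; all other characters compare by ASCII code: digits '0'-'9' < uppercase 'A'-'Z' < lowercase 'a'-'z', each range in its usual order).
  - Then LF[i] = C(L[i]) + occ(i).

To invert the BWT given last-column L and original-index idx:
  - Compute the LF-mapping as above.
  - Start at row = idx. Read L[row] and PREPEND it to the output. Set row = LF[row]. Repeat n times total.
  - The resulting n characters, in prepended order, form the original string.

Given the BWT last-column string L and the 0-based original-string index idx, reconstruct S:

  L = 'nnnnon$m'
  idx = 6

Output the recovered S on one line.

Answer: nnnmonn$

Derivation:
LF mapping: 2 3 4 5 7 6 0 1
Walk LF starting at row 6, prepending L[row]:
  step 1: row=6, L[6]='$', prepend. Next row=LF[6]=0
  step 2: row=0, L[0]='n', prepend. Next row=LF[0]=2
  step 3: row=2, L[2]='n', prepend. Next row=LF[2]=4
  step 4: row=4, L[4]='o', prepend. Next row=LF[4]=7
  step 5: row=7, L[7]='m', prepend. Next row=LF[7]=1
  step 6: row=1, L[1]='n', prepend. Next row=LF[1]=3
  step 7: row=3, L[3]='n', prepend. Next row=LF[3]=5
  step 8: row=5, L[5]='n', prepend. Next row=LF[5]=6
Reversed output: nnnmonn$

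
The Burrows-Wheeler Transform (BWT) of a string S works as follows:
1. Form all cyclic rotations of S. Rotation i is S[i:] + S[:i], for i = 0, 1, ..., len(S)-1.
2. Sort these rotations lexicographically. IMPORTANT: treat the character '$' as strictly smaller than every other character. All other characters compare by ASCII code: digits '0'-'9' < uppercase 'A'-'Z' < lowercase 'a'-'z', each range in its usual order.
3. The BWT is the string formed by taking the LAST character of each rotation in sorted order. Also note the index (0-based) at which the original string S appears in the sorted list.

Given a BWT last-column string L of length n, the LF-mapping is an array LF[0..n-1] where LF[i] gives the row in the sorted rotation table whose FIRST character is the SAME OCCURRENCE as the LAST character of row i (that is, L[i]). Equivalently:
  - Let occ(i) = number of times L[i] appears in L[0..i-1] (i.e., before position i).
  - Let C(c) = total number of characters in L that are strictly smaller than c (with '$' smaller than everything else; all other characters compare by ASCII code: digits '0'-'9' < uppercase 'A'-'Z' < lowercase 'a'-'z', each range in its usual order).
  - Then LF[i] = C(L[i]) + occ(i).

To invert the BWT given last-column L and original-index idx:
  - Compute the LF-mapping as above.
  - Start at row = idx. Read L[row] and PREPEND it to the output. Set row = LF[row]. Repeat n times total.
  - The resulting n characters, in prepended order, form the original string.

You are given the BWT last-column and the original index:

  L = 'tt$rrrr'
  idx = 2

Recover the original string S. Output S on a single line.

Answer: rrtrrt$

Derivation:
LF mapping: 5 6 0 1 2 3 4
Walk LF starting at row 2, prepending L[row]:
  step 1: row=2, L[2]='$', prepend. Next row=LF[2]=0
  step 2: row=0, L[0]='t', prepend. Next row=LF[0]=5
  step 3: row=5, L[5]='r', prepend. Next row=LF[5]=3
  step 4: row=3, L[3]='r', prepend. Next row=LF[3]=1
  step 5: row=1, L[1]='t', prepend. Next row=LF[1]=6
  step 6: row=6, L[6]='r', prepend. Next row=LF[6]=4
  step 7: row=4, L[4]='r', prepend. Next row=LF[4]=2
Reversed output: rrtrrt$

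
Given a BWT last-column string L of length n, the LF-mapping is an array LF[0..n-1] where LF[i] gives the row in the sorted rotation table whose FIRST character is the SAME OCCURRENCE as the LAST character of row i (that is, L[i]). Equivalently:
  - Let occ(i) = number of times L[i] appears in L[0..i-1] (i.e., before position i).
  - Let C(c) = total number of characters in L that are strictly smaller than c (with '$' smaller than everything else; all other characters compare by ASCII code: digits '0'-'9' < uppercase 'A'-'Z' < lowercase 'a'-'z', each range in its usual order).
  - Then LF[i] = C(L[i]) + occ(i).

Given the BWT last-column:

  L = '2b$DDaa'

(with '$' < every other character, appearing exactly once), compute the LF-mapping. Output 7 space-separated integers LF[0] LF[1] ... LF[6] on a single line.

Char counts: '$':1, '2':1, 'D':2, 'a':2, 'b':1
C (first-col start): C('$')=0, C('2')=1, C('D')=2, C('a')=4, C('b')=6
L[0]='2': occ=0, LF[0]=C('2')+0=1+0=1
L[1]='b': occ=0, LF[1]=C('b')+0=6+0=6
L[2]='$': occ=0, LF[2]=C('$')+0=0+0=0
L[3]='D': occ=0, LF[3]=C('D')+0=2+0=2
L[4]='D': occ=1, LF[4]=C('D')+1=2+1=3
L[5]='a': occ=0, LF[5]=C('a')+0=4+0=4
L[6]='a': occ=1, LF[6]=C('a')+1=4+1=5

Answer: 1 6 0 2 3 4 5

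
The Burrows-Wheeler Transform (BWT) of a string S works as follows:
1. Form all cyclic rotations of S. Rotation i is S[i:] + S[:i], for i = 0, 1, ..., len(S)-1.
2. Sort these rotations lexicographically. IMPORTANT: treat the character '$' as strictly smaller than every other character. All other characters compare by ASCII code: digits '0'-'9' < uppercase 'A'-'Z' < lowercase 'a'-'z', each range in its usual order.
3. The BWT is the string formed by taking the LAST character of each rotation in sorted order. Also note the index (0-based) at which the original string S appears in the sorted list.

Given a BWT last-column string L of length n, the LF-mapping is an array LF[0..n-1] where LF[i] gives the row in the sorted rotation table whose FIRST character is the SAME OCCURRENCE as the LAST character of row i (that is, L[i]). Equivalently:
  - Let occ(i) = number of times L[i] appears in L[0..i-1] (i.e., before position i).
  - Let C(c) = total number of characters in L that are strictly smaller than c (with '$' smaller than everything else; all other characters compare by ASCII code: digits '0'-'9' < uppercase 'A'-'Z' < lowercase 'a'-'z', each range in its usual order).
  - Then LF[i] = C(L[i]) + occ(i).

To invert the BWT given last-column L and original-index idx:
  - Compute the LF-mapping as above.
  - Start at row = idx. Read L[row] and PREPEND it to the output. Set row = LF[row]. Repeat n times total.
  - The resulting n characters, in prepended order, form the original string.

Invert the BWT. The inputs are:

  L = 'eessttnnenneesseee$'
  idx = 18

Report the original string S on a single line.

Answer: tennesseetennessee$

Derivation:
LF mapping: 1 2 13 14 17 18 9 10 3 11 12 4 5 15 16 6 7 8 0
Walk LF starting at row 18, prepending L[row]:
  step 1: row=18, L[18]='$', prepend. Next row=LF[18]=0
  step 2: row=0, L[0]='e', prepend. Next row=LF[0]=1
  step 3: row=1, L[1]='e', prepend. Next row=LF[1]=2
  step 4: row=2, L[2]='s', prepend. Next row=LF[2]=13
  step 5: row=13, L[13]='s', prepend. Next row=LF[13]=15
  step 6: row=15, L[15]='e', prepend. Next row=LF[15]=6
  step 7: row=6, L[6]='n', prepend. Next row=LF[6]=9
  step 8: row=9, L[9]='n', prepend. Next row=LF[9]=11
  step 9: row=11, L[11]='e', prepend. Next row=LF[11]=4
  step 10: row=4, L[4]='t', prepend. Next row=LF[4]=17
  step 11: row=17, L[17]='e', prepend. Next row=LF[17]=8
  step 12: row=8, L[8]='e', prepend. Next row=LF[8]=3
  step 13: row=3, L[3]='s', prepend. Next row=LF[3]=14
  step 14: row=14, L[14]='s', prepend. Next row=LF[14]=16
  step 15: row=16, L[16]='e', prepend. Next row=LF[16]=7
  step 16: row=7, L[7]='n', prepend. Next row=LF[7]=10
  step 17: row=10, L[10]='n', prepend. Next row=LF[10]=12
  step 18: row=12, L[12]='e', prepend. Next row=LF[12]=5
  step 19: row=5, L[5]='t', prepend. Next row=LF[5]=18
Reversed output: tennesseetennessee$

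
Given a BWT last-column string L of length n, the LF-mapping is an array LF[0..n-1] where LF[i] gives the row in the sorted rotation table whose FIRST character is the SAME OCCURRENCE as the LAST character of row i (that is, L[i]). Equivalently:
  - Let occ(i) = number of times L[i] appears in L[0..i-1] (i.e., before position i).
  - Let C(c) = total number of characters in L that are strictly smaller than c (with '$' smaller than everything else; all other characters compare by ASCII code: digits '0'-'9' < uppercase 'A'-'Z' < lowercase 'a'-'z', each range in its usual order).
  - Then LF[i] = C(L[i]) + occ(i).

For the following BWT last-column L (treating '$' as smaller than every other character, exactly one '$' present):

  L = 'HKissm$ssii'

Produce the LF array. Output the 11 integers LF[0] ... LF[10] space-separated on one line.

Char counts: '$':1, 'H':1, 'K':1, 'i':3, 'm':1, 's':4
C (first-col start): C('$')=0, C('H')=1, C('K')=2, C('i')=3, C('m')=6, C('s')=7
L[0]='H': occ=0, LF[0]=C('H')+0=1+0=1
L[1]='K': occ=0, LF[1]=C('K')+0=2+0=2
L[2]='i': occ=0, LF[2]=C('i')+0=3+0=3
L[3]='s': occ=0, LF[3]=C('s')+0=7+0=7
L[4]='s': occ=1, LF[4]=C('s')+1=7+1=8
L[5]='m': occ=0, LF[5]=C('m')+0=6+0=6
L[6]='$': occ=0, LF[6]=C('$')+0=0+0=0
L[7]='s': occ=2, LF[7]=C('s')+2=7+2=9
L[8]='s': occ=3, LF[8]=C('s')+3=7+3=10
L[9]='i': occ=1, LF[9]=C('i')+1=3+1=4
L[10]='i': occ=2, LF[10]=C('i')+2=3+2=5

Answer: 1 2 3 7 8 6 0 9 10 4 5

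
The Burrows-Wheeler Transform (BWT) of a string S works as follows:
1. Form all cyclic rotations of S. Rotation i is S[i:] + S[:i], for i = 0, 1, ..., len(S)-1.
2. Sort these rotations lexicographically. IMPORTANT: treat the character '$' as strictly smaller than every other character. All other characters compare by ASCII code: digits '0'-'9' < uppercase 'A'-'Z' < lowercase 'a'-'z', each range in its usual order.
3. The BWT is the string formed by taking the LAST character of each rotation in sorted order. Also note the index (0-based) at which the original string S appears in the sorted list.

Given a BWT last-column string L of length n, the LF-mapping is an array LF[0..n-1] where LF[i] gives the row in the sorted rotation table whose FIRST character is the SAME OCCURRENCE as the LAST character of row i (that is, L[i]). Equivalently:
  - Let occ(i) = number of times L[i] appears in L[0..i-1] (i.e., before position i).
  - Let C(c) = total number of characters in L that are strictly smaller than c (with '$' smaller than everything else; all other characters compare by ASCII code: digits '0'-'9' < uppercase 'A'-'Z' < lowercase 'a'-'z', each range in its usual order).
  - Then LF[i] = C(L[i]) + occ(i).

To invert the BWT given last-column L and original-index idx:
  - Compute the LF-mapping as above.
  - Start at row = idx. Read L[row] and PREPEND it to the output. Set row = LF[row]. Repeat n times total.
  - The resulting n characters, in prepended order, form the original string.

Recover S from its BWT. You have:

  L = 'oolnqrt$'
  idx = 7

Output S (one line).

Answer: trqolno$

Derivation:
LF mapping: 3 4 1 2 5 6 7 0
Walk LF starting at row 7, prepending L[row]:
  step 1: row=7, L[7]='$', prepend. Next row=LF[7]=0
  step 2: row=0, L[0]='o', prepend. Next row=LF[0]=3
  step 3: row=3, L[3]='n', prepend. Next row=LF[3]=2
  step 4: row=2, L[2]='l', prepend. Next row=LF[2]=1
  step 5: row=1, L[1]='o', prepend. Next row=LF[1]=4
  step 6: row=4, L[4]='q', prepend. Next row=LF[4]=5
  step 7: row=5, L[5]='r', prepend. Next row=LF[5]=6
  step 8: row=6, L[6]='t', prepend. Next row=LF[6]=7
Reversed output: trqolno$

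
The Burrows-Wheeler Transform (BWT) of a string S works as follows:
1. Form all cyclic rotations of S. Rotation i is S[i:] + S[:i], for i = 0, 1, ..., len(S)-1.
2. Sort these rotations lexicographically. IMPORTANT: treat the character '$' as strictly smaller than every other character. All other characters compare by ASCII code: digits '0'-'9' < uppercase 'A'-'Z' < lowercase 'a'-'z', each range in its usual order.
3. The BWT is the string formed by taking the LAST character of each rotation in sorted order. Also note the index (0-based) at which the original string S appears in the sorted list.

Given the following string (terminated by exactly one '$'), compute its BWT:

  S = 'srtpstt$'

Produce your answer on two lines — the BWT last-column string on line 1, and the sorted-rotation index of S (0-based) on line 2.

Answer: tts$ptrs
3

Derivation:
All 8 rotations (rotation i = S[i:]+S[:i]):
  rot[0] = srtpstt$
  rot[1] = rtpstt$s
  rot[2] = tpstt$sr
  rot[3] = pstt$srt
  rot[4] = stt$srtp
  rot[5] = tt$srtps
  rot[6] = t$srtpst
  rot[7] = $srtpstt
Sorted (with $ < everything):
  sorted[0] = $srtpstt  (last char: 't')
  sorted[1] = pstt$srt  (last char: 't')
  sorted[2] = rtpstt$s  (last char: 's')
  sorted[3] = srtpstt$  (last char: '$')
  sorted[4] = stt$srtp  (last char: 'p')
  sorted[5] = t$srtpst  (last char: 't')
  sorted[6] = tpstt$sr  (last char: 'r')
  sorted[7] = tt$srtps  (last char: 's')
Last column: tts$ptrs
Original string S is at sorted index 3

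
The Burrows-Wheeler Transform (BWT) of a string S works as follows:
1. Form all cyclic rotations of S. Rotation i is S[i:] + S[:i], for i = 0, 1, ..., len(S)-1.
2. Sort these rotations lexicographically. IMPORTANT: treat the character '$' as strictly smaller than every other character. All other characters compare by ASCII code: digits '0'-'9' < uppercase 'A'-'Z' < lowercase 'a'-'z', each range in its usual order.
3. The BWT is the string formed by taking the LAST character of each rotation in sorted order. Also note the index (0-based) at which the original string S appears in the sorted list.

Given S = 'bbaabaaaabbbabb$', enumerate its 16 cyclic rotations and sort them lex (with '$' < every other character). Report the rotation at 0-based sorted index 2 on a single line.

Answer: aaabbbabb$bbaaba

Derivation:
All 16 rotations (rotation i = S[i:]+S[:i]):
  rot[0] = bbaabaaaabbbabb$
  rot[1] = baabaaaabbbabb$b
  rot[2] = aabaaaabbbabb$bb
  rot[3] = abaaaabbbabb$bba
  rot[4] = baaaabbbabb$bbaa
  rot[5] = aaaabbbabb$bbaab
  rot[6] = aaabbbabb$bbaaba
  rot[7] = aabbbabb$bbaabaa
  rot[8] = abbbabb$bbaabaaa
  rot[9] = bbbabb$bbaabaaaa
  rot[10] = bbabb$bbaabaaaab
  rot[11] = babb$bbaabaaaabb
  rot[12] = abb$bbaabaaaabbb
  rot[13] = bb$bbaabaaaabbba
  rot[14] = b$bbaabaaaabbbab
  rot[15] = $bbaabaaaabbbabb
Sorted (with $ < everything):
  sorted[0] = $bbaabaaaabbbabb
  sorted[1] = aaaabbbabb$bbaab
  sorted[2] = aaabbbabb$bbaaba
  sorted[3] = aabaaaabbbabb$bb
  sorted[4] = aabbbabb$bbaabaa
  sorted[5] = abaaaabbbabb$bba
  sorted[6] = abb$bbaabaaaabbb
  sorted[7] = abbbabb$bbaabaaa
  sorted[8] = b$bbaabaaaabbbab
  sorted[9] = baaaabbbabb$bbaa
  sorted[10] = baabaaaabbbabb$b
  sorted[11] = babb$bbaabaaaabb
  sorted[12] = bb$bbaabaaaabbba
  sorted[13] = bbaabaaaabbbabb$
  sorted[14] = bbabb$bbaabaaaab
  sorted[15] = bbbabb$bbaabaaaa
sorted[2] = aaabbbabb$bbaaba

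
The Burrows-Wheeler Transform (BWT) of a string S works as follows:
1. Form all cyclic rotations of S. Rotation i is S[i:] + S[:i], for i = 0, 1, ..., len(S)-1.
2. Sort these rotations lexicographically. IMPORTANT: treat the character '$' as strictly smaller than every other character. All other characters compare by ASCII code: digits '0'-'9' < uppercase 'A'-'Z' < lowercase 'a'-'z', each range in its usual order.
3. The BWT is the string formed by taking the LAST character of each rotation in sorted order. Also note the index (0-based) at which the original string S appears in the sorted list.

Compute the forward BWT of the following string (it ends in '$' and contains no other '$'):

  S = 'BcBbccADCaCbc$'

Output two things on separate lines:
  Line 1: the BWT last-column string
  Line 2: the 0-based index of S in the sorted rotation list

Answer: ccc$DaACCBbcBb
3

Derivation:
All 14 rotations (rotation i = S[i:]+S[:i]):
  rot[0] = BcBbccADCaCbc$
  rot[1] = cBbccADCaCbc$B
  rot[2] = BbccADCaCbc$Bc
  rot[3] = bccADCaCbc$BcB
  rot[4] = ccADCaCbc$BcBb
  rot[5] = cADCaCbc$BcBbc
  rot[6] = ADCaCbc$BcBbcc
  rot[7] = DCaCbc$BcBbccA
  rot[8] = CaCbc$BcBbccAD
  rot[9] = aCbc$BcBbccADC
  rot[10] = Cbc$BcBbccADCa
  rot[11] = bc$BcBbccADCaC
  rot[12] = c$BcBbccADCaCb
  rot[13] = $BcBbccADCaCbc
Sorted (with $ < everything):
  sorted[0] = $BcBbccADCaCbc  (last char: 'c')
  sorted[1] = ADCaCbc$BcBbcc  (last char: 'c')
  sorted[2] = BbccADCaCbc$Bc  (last char: 'c')
  sorted[3] = BcBbccADCaCbc$  (last char: '$')
  sorted[4] = CaCbc$BcBbccAD  (last char: 'D')
  sorted[5] = Cbc$BcBbccADCa  (last char: 'a')
  sorted[6] = DCaCbc$BcBbccA  (last char: 'A')
  sorted[7] = aCbc$BcBbccADC  (last char: 'C')
  sorted[8] = bc$BcBbccADCaC  (last char: 'C')
  sorted[9] = bccADCaCbc$BcB  (last char: 'B')
  sorted[10] = c$BcBbccADCaCb  (last char: 'b')
  sorted[11] = cADCaCbc$BcBbc  (last char: 'c')
  sorted[12] = cBbccADCaCbc$B  (last char: 'B')
  sorted[13] = ccADCaCbc$BcBb  (last char: 'b')
Last column: ccc$DaACCBbcBb
Original string S is at sorted index 3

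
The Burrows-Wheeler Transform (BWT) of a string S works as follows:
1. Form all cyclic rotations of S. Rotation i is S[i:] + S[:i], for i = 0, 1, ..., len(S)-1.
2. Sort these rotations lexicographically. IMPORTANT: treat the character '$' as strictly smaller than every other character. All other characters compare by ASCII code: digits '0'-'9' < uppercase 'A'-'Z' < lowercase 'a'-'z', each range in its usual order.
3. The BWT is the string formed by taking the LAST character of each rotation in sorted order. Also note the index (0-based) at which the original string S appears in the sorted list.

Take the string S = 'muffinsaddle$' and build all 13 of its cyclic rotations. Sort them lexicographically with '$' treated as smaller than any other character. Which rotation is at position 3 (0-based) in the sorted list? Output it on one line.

All 13 rotations (rotation i = S[i:]+S[:i]):
  rot[0] = muffinsaddle$
  rot[1] = uffinsaddle$m
  rot[2] = ffinsaddle$mu
  rot[3] = finsaddle$muf
  rot[4] = insaddle$muff
  rot[5] = nsaddle$muffi
  rot[6] = saddle$muffin
  rot[7] = addle$muffins
  rot[8] = ddle$muffinsa
  rot[9] = dle$muffinsad
  rot[10] = le$muffinsadd
  rot[11] = e$muffinsaddl
  rot[12] = $muffinsaddle
Sorted (with $ < everything):
  sorted[0] = $muffinsaddle
  sorted[1] = addle$muffins
  sorted[2] = ddle$muffinsa
  sorted[3] = dle$muffinsad
  sorted[4] = e$muffinsaddl
  sorted[5] = ffinsaddle$mu
  sorted[6] = finsaddle$muf
  sorted[7] = insaddle$muff
  sorted[8] = le$muffinsadd
  sorted[9] = muffinsaddle$
  sorted[10] = nsaddle$muffi
  sorted[11] = saddle$muffin
  sorted[12] = uffinsaddle$m
sorted[3] = dle$muffinsad

Answer: dle$muffinsad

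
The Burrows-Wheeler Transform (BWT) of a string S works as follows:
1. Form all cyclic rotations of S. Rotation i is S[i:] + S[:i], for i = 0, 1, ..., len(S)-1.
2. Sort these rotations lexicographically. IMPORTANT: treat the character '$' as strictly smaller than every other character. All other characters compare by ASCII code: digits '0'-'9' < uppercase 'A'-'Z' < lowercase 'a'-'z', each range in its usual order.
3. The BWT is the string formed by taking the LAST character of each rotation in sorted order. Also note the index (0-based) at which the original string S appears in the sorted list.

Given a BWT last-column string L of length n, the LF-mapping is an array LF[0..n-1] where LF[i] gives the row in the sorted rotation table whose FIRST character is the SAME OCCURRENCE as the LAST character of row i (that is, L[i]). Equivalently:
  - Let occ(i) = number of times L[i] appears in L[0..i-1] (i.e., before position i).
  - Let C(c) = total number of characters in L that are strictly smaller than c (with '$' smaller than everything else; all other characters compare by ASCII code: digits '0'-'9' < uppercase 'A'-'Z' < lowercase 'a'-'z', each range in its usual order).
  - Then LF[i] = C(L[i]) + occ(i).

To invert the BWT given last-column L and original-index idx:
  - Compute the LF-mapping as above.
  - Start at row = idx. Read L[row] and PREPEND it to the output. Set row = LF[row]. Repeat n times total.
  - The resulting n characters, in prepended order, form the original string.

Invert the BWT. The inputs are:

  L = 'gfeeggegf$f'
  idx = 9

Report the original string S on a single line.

LF mapping: 7 4 1 2 8 9 3 10 5 0 6
Walk LF starting at row 9, prepending L[row]:
  step 1: row=9, L[9]='$', prepend. Next row=LF[9]=0
  step 2: row=0, L[0]='g', prepend. Next row=LF[0]=7
  step 3: row=7, L[7]='g', prepend. Next row=LF[7]=10
  step 4: row=10, L[10]='f', prepend. Next row=LF[10]=6
  step 5: row=6, L[6]='e', prepend. Next row=LF[6]=3
  step 6: row=3, L[3]='e', prepend. Next row=LF[3]=2
  step 7: row=2, L[2]='e', prepend. Next row=LF[2]=1
  step 8: row=1, L[1]='f', prepend. Next row=LF[1]=4
  step 9: row=4, L[4]='g', prepend. Next row=LF[4]=8
  step 10: row=8, L[8]='f', prepend. Next row=LF[8]=5
  step 11: row=5, L[5]='g', prepend. Next row=LF[5]=9
Reversed output: gfgfeeefgg$

Answer: gfgfeeefgg$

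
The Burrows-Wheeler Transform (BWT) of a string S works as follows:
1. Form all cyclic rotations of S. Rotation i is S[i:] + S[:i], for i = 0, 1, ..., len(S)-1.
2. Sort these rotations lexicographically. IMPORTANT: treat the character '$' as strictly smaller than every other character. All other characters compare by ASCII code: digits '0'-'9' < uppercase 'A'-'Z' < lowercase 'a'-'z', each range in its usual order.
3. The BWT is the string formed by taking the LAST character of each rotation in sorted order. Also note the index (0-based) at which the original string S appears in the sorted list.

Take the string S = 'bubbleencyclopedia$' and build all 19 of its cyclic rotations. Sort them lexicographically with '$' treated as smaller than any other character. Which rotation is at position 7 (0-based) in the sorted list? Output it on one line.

All 19 rotations (rotation i = S[i:]+S[:i]):
  rot[0] = bubbleencyclopedia$
  rot[1] = ubbleencyclopedia$b
  rot[2] = bbleencyclopedia$bu
  rot[3] = bleencyclopedia$bub
  rot[4] = leencyclopedia$bubb
  rot[5] = eencyclopedia$bubbl
  rot[6] = encyclopedia$bubble
  rot[7] = ncyclopedia$bubblee
  rot[8] = cyclopedia$bubbleen
  rot[9] = yclopedia$bubbleenc
  rot[10] = clopedia$bubbleency
  rot[11] = lopedia$bubbleencyc
  rot[12] = opedia$bubbleencycl
  rot[13] = pedia$bubbleencyclo
  rot[14] = edia$bubbleencyclop
  rot[15] = dia$bubbleencyclope
  rot[16] = ia$bubbleencycloped
  rot[17] = a$bubbleencyclopedi
  rot[18] = $bubbleencyclopedia
Sorted (with $ < everything):
  sorted[0] = $bubbleencyclopedia
  sorted[1] = a$bubbleencyclopedi
  sorted[2] = bbleencyclopedia$bu
  sorted[3] = bleencyclopedia$bub
  sorted[4] = bubbleencyclopedia$
  sorted[5] = clopedia$bubbleency
  sorted[6] = cyclopedia$bubbleen
  sorted[7] = dia$bubbleencyclope
  sorted[8] = edia$bubbleencyclop
  sorted[9] = eencyclopedia$bubbl
  sorted[10] = encyclopedia$bubble
  sorted[11] = ia$bubbleencycloped
  sorted[12] = leencyclopedia$bubb
  sorted[13] = lopedia$bubbleencyc
  sorted[14] = ncyclopedia$bubblee
  sorted[15] = opedia$bubbleencycl
  sorted[16] = pedia$bubbleencyclo
  sorted[17] = ubbleencyclopedia$b
  sorted[18] = yclopedia$bubbleenc
sorted[7] = dia$bubbleencyclope

Answer: dia$bubbleencyclope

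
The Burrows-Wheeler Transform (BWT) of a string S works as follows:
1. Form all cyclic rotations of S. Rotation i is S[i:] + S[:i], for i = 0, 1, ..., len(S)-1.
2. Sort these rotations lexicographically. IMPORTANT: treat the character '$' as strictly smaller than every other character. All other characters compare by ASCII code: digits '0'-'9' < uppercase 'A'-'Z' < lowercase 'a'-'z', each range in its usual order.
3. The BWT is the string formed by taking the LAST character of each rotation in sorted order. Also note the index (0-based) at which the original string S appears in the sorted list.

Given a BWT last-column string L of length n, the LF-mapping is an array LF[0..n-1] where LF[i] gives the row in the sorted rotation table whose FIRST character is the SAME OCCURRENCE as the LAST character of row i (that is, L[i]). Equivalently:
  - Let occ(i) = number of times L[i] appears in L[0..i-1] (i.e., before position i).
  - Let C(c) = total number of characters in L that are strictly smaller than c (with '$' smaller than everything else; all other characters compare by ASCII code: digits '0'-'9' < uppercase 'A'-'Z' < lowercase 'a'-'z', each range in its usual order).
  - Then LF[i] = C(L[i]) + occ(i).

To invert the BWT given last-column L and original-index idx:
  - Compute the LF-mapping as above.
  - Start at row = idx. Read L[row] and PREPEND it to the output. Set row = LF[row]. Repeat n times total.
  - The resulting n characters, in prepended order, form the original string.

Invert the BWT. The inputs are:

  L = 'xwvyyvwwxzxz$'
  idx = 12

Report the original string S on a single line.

Answer: zzywvvwxxywx$

Derivation:
LF mapping: 6 3 1 9 10 2 4 5 7 11 8 12 0
Walk LF starting at row 12, prepending L[row]:
  step 1: row=12, L[12]='$', prepend. Next row=LF[12]=0
  step 2: row=0, L[0]='x', prepend. Next row=LF[0]=6
  step 3: row=6, L[6]='w', prepend. Next row=LF[6]=4
  step 4: row=4, L[4]='y', prepend. Next row=LF[4]=10
  step 5: row=10, L[10]='x', prepend. Next row=LF[10]=8
  step 6: row=8, L[8]='x', prepend. Next row=LF[8]=7
  step 7: row=7, L[7]='w', prepend. Next row=LF[7]=5
  step 8: row=5, L[5]='v', prepend. Next row=LF[5]=2
  step 9: row=2, L[2]='v', prepend. Next row=LF[2]=1
  step 10: row=1, L[1]='w', prepend. Next row=LF[1]=3
  step 11: row=3, L[3]='y', prepend. Next row=LF[3]=9
  step 12: row=9, L[9]='z', prepend. Next row=LF[9]=11
  step 13: row=11, L[11]='z', prepend. Next row=LF[11]=12
Reversed output: zzywvvwxxywx$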